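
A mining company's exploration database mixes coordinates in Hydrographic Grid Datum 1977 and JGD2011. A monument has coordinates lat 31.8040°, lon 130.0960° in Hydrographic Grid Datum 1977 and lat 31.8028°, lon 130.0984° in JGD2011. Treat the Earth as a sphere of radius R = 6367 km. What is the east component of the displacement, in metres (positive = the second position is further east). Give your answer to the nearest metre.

ΔE = 227 m

Δφ = 31.8028° − 31.8040° = -0.0012°; Δλ = 130.0984° − 130.0960° = +0.0024°.
1° along a meridian = πR/180 = 111125 m.
ΔN = Δφ × 111125 = -133.4 m; ΔE = Δλ × 111125 × cos(31.8040°) = +0.0024 × 111125 × 0.849856 = 226.7 m.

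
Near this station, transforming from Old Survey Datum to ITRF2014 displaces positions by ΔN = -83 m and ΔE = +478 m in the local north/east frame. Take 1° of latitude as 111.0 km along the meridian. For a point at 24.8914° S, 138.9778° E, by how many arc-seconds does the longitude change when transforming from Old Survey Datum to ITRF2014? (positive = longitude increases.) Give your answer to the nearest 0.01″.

Δλ = 17.09″

At latitude -24.8914°, cos φ = 0.907107.
1° of longitude at this latitude = 111.0 × cos φ = 100.69 km, so Δλ = 478.0 / 100688.9 = 0.0047473° = 17.090″.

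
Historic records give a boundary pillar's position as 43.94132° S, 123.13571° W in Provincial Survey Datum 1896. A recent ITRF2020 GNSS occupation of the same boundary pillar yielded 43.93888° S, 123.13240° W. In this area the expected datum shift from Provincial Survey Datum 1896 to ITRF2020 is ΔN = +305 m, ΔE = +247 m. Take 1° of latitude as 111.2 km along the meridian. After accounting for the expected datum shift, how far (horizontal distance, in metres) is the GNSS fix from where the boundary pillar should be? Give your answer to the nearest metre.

Observed coordinate differences: Δφ = +0.00244°, Δλ = +0.00331°.
Converting to metres (1° lat = 111200 m, cos φ = 0.720051): observed ΔN = 271.3 m, observed ΔE = 265.0 m.
Subtracting the expected shift leaves a residual of 271.3 − (305) = -33.7 m north and 265.0 − (247) = 18.0 m east.
Residual distance = √((-33.7)² + 18.0²) = 38.2 m.

38 m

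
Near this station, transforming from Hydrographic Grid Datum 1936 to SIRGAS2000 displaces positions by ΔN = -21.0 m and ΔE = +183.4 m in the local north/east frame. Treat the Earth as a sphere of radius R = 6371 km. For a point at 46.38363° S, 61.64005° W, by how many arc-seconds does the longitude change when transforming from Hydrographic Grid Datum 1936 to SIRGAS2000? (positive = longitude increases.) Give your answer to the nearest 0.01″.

At latitude -46.38363°, cos φ = 0.689826.
One radian of longitude at latitude φ spans R cos φ, so Δλ = ΔE / (R cos φ) = 183.4 / (6371000 × 0.689826) = 4.1730e-05 rad = 8.608″.

Δλ = 8.61″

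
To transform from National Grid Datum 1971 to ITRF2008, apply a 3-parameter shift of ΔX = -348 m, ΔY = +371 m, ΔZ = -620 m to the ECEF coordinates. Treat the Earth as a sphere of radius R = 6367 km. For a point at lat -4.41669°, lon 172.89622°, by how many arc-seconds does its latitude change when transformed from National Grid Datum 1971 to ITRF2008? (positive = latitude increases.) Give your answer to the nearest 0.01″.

sin φ = -0.077009, cos φ = 0.997030, sin λ = 0.123667, cos λ = -0.992324.
North component: ΔN = −sin φ cos λ·ΔX − sin φ sin λ·ΔY + cos φ·ΔZ = −(-0.077009)(-0.992324)(-348) − (-0.077009)(0.123667)(371) + (0.997030)(-620) = -588.03 m.
1° of latitude spans πR/180 = 111125 m, so Δφ = -588.03 / 111125 × 3600 = -19.050″.

Δφ = -19.05″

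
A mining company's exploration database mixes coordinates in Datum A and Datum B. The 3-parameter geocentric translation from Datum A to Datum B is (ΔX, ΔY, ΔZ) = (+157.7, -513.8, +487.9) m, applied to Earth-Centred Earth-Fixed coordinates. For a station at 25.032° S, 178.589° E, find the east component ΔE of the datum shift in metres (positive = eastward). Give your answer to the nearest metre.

ΔE = 510 m

At φ = -25.032°, λ = 178.589°: sin φ = -0.423124, cos φ = 0.906072, sin λ = 0.024624, cos λ = -0.999697.
ΔE = −sin λ·ΔX + cos λ·ΔY = −(0.024624)·(157.7) + (-0.999697)·(-513.8) = 509.76 m.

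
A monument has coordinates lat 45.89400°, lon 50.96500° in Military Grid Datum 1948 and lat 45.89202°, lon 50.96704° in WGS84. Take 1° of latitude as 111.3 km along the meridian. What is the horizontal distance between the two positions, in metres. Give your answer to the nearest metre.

Δφ = 45.89202° − 45.89400° = -0.00198°; Δλ = 50.96704° − 50.96500° = +0.00204°.
ΔN = Δφ × 111300 = -220.4 m; ΔE = Δλ × 111300 × cos(45.89400°) = +0.00204 × 111300 × 0.695988 = 158.0 m.
Distance = √(ΔE² + ΔN²) = √(158.0² + (-220.4)²) = 271.2 m.

271 m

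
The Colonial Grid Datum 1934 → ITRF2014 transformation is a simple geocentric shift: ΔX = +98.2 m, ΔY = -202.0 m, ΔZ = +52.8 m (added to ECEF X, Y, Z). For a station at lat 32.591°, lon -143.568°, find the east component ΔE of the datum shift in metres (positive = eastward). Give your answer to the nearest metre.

ΔE = 221 m

At φ = 32.591°, λ = -143.568°: sin φ = 0.538638, cos φ = 0.842537, sin λ = -0.593868, cos λ = -0.804562.
ΔE = −sin λ·ΔX + cos λ·ΔY = −(-0.593868)·(98.2) + (-0.804562)·(-202.0) = 220.84 m.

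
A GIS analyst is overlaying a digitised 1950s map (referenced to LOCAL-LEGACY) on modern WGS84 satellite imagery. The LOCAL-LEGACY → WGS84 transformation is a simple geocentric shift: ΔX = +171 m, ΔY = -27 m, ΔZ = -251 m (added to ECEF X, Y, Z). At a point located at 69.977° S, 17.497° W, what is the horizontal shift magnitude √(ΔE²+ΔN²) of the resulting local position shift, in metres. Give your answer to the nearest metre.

79 m

At φ = -69.977°, λ = -17.497°: sin φ = -0.939555, cos φ = 0.342397, sin λ = -0.300656, cos λ = 0.953733.
ΔE = −sin λ·ΔX + cos λ·ΔY = −(-0.300656)·(171) + (0.953733)·(-27) = 25.66 m.
ΔN = −sin φ cos λ·ΔX − sin φ sin λ·ΔY + cos φ·ΔZ = −(-0.939555)(0.953733)(171) − (-0.939555)(-0.300656)(-27) + (0.342397)(-251) = 74.92 m.
Horizontal magnitude = √(ΔE² + ΔN²) = √(25.66² + 74.92²) = 79.19 m.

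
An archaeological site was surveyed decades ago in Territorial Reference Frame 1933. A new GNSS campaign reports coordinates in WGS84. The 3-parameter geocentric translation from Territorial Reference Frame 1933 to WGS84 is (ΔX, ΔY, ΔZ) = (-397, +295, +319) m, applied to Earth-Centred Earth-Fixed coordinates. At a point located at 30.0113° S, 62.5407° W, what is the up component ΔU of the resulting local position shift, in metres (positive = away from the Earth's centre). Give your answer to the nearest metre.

ΔU = -545 m

At φ = -30.0113°, λ = -62.5407°: sin φ = -0.500171, cos φ = 0.865927, sin λ = -0.887339, cos λ = 0.461118.
ΔU = cos φ cos λ·ΔX + cos φ sin λ·ΔY + sin φ·ΔZ = (0.865927)(0.461118)(-397) + (0.865927)(-0.887339)(295) + (-0.500171)(319) = -544.74 m.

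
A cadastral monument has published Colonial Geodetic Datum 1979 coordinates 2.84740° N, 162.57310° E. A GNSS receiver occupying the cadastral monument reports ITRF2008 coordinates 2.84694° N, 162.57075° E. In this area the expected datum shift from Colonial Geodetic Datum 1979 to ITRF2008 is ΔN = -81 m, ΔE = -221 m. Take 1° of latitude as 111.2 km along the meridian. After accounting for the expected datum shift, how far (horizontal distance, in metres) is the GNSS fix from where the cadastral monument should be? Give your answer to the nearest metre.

50 m

Observed coordinate differences: Δφ = -0.00046°, Δλ = -0.00235°.
Converting to metres (1° lat = 111200 m, cos φ = 0.998765): observed ΔN = -51.2 m, observed ΔE = -261.0 m.
Subtracting the expected shift leaves a residual of -51.2 − (-81) = 29.8 m north and -261.0 − (-221) = -40.0 m east.
Residual distance = √(29.8² + (-40.0)²) = 49.9 m.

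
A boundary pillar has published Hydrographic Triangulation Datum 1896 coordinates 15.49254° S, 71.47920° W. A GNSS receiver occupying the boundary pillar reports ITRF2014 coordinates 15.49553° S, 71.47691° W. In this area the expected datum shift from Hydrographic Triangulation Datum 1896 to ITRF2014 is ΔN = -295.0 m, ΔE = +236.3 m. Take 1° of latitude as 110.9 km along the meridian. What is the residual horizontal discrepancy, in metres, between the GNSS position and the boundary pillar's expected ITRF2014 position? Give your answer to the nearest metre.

38 m

Observed coordinate differences: Δφ = -0.00299°, Δλ = +0.00229°.
Converting to metres (1° lat = 110900 m, cos φ = 0.963665): observed ΔN = -331.6 m, observed ΔE = 244.7 m.
Subtracting the expected shift leaves a residual of -331.6 − (-295.0) = -36.6 m north and 244.7 − (236.3) = 8.4 m east.
Residual distance = √((-36.6)² + 8.4²) = 37.6 m.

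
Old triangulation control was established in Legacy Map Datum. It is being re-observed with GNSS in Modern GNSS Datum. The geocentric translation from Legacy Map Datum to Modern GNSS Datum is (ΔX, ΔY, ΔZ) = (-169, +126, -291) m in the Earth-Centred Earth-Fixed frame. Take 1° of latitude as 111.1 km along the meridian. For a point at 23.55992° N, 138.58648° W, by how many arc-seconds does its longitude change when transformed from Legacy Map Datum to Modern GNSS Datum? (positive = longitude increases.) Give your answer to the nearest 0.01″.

Δλ = -7.29″

sin φ = 0.399708, cos φ = 0.916643, sin λ = -0.661489, cos λ = -0.749955.
East component: ΔE = −sin λ·ΔX + cos λ·ΔY = −(-0.661489)(-169) + (-0.749955)(126) = -206.29 m.
1° of latitude spans 111100 m; at latitude φ, 1° of longitude spans that × cos φ = 101839.0 m, so Δλ = -206.29 / 101839.0 × 3600 = -7.292″.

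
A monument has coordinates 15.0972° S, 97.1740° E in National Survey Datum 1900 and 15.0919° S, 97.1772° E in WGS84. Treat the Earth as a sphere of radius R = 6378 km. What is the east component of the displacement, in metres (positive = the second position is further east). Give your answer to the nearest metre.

Δφ = -15.0919° − -15.0972° = +0.0053°; Δλ = 97.1772° − 97.1740° = +0.0032°.
1° along a meridian = πR/180 = 111317 m.
ΔN = Δφ × 111317 = 590.0 m; ΔE = Δλ × 111317 × cos(-15.0972°) = +0.0032 × 111317 × 0.965485 = 343.9 m.

ΔE = 344 m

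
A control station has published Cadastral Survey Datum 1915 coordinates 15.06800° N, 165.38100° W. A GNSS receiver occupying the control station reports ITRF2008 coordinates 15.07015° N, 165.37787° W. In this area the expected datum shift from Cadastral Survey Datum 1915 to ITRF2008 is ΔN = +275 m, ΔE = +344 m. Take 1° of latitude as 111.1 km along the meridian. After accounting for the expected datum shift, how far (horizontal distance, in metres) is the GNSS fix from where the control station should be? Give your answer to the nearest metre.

Observed coordinate differences: Δφ = +0.00215°, Δλ = +0.00313°.
Converting to metres (1° lat = 111100 m, cos φ = 0.965618): observed ΔN = 238.9 m, observed ΔE = 335.8 m.
Subtracting the expected shift leaves a residual of 238.9 − (275) = -36.1 m north and 335.8 − (344) = -8.2 m east.
Residual distance = √((-36.1)² + (-8.2)²) = 37.1 m.

37 m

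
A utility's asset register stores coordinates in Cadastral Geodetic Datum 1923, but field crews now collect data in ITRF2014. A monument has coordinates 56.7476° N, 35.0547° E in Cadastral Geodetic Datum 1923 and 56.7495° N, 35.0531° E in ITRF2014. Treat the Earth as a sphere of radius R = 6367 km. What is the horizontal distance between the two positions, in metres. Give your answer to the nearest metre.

233 m

Δφ = 56.7495° − 56.7476° = +0.0019°; Δλ = 35.0531° − 35.0547° = -0.0016°.
1° along a meridian = πR/180 = 111125 m.
ΔN = Δφ × 111125 = 211.1 m; ΔE = Δλ × 111125 × cos(56.7476°) = -0.0016 × 111125 × 0.548328 = -97.5 m.
Distance = √(ΔE² + ΔN²) = √((-97.5)² + 211.1²) = 232.6 m.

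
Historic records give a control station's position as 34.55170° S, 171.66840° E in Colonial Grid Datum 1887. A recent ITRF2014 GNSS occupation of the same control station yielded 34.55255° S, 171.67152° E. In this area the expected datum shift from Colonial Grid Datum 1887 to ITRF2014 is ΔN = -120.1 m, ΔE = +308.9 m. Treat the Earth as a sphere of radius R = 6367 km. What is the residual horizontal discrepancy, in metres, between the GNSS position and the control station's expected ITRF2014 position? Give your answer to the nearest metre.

Observed coordinate differences: Δφ = -0.00085°, Δλ = +0.00312°.
Converting to metres (1° lat = 111125 m, cos φ = 0.823615): observed ΔN = -94.5 m, observed ΔE = 285.6 m.
Subtracting the expected shift leaves a residual of -94.5 − (-120.1) = 25.6 m north and 285.6 − (308.9) = -23.3 m east.
Residual distance = √(25.6² + (-23.3)²) = 34.7 m.

35 m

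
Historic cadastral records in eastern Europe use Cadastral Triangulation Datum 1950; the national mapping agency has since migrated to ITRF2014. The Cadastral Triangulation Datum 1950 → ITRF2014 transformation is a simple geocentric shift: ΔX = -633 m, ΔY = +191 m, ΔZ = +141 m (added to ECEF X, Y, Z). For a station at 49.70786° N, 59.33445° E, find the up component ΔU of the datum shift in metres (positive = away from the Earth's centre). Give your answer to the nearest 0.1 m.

The local up (radial) axis is (cos φ cos λ, cos φ sin λ, sin φ), giving ΔU = -208.780 + 106.244 + 107.549 = 5.01 m.

ΔU = 5.0 m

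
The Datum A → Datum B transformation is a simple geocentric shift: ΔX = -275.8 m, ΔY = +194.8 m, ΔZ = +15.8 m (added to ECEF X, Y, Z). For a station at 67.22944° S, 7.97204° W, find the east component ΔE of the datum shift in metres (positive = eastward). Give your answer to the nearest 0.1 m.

ΔE = 154.7 m

At φ = -67.22944°, λ = -7.97204°: sin φ = -0.922062, cos φ = 0.387042, sin λ = -0.138690, cos λ = 0.990336.
ΔE = −sin λ·ΔX + cos λ·ΔY = −(-0.138690)·(-275.8) + (0.990336)·(194.8) = 154.67 m.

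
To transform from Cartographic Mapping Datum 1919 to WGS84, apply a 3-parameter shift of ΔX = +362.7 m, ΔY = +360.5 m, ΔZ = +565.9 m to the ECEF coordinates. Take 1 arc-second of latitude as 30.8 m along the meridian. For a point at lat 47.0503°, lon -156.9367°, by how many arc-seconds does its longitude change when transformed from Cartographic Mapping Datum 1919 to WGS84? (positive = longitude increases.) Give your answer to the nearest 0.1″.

Δλ = -9.0″

sin φ = 0.731952, cos φ = 0.681356, sin λ = -0.391748, cos λ = -0.920073.
East component: ΔE = −sin λ·ΔX + cos λ·ΔY = −(-0.391748)(362.7) + (-0.920073)(360.5) = -189.60 m.
1° of latitude spans 3600 × 30.80 = 110880 m; at latitude φ, 1° of longitude spans that × cos φ = 75548.8 m, so Δλ = -189.60 / 75548.8 × 3600 = -9.035″.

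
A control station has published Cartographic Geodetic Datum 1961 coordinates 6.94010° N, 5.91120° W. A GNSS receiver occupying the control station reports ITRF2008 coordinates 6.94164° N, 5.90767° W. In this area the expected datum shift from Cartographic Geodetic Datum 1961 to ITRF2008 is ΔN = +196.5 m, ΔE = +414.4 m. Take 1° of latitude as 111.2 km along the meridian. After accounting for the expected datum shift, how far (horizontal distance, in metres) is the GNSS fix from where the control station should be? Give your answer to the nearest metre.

35 m

Observed coordinate differences: Δφ = +0.00154°, Δλ = +0.00353°.
Converting to metres (1° lat = 111200 m, cos φ = 0.992673): observed ΔN = 171.2 m, observed ΔE = 389.7 m.
Subtracting the expected shift leaves a residual of 171.2 − (196.5) = -25.3 m north and 389.7 − (414.4) = -24.7 m east.
Residual distance = √((-25.3)² + (-24.7)²) = 35.4 m.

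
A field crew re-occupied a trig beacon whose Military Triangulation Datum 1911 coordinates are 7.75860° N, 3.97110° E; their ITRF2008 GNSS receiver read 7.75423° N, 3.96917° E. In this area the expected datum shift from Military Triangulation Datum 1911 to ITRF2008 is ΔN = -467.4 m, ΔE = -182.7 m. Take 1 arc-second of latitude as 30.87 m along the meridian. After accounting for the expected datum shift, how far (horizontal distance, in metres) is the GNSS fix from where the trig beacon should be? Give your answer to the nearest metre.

Observed coordinate differences: Δφ = -0.00437°, Δλ = -0.00193°.
Converting to metres (1° lat = 111132 m, cos φ = 0.990846): observed ΔN = -485.6 m, observed ΔE = -212.5 m.
Subtracting the expected shift leaves a residual of -485.6 − (-467.4) = -18.2 m north and -212.5 − (-182.7) = -29.8 m east.
Residual distance = √((-18.2)² + (-29.8)²) = 35.0 m.

35 m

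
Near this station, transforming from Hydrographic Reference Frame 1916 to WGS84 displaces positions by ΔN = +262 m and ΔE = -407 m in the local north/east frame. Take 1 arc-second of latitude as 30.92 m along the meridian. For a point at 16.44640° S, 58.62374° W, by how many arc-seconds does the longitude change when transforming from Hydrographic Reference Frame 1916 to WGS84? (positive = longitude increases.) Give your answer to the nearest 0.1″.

Δλ = -13.7″

At latitude -16.44640°, cos φ = 0.959085.
1″ of longitude at this latitude = 30.92 × cos φ = 29.6549 m, so Δλ = -407.0 / 29.6549 = -13.725″.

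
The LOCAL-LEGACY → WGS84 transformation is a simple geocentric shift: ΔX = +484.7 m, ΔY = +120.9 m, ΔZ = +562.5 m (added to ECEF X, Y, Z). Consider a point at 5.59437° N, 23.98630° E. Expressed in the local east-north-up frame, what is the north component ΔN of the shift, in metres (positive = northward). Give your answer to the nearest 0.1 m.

ΔN = 511.9 m

At φ = 5.59437°, λ = 23.98630°: sin φ = 0.097485, cos φ = 0.995237, sin λ = 0.406518, cos λ = 0.913643.
ΔN = −sin φ cos λ·ΔX − sin φ sin λ·ΔY + cos φ·ΔZ = −(0.097485)(0.913643)(484.7) − (0.097485)(0.406518)(120.9) + (0.995237)(562.5) = 511.86 m.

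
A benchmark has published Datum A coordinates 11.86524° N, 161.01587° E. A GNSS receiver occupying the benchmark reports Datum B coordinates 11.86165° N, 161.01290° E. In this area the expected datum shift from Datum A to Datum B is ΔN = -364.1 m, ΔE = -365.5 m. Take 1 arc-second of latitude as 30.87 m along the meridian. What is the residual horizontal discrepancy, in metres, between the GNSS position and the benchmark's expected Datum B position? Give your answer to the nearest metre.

55 m

Observed coordinate differences: Δφ = -0.00359°, Δλ = -0.00297°.
Converting to metres (1° lat = 111132 m, cos φ = 0.978634): observed ΔN = -399.0 m, observed ΔE = -323.0 m.
Subtracting the expected shift leaves a residual of -399.0 − (-364.1) = -34.9 m north and -323.0 − (-365.5) = 42.5 m east.
Residual distance = √((-34.9)² + 42.5²) = 55.0 m.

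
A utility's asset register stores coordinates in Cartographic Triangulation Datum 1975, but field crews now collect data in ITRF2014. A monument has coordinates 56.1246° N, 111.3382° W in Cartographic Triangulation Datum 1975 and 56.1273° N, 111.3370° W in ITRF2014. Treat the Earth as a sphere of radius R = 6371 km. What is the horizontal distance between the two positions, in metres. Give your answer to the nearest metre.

Δφ = 56.1273° − 56.1246° = +0.0027°; Δλ = -111.3370° − -111.3382° = +0.0012°.
1° along a meridian = πR/180 = 111195 m.
ΔN = Δφ × 111195 = 300.2 m; ΔE = Δλ × 111195 × cos(56.1246°) = +0.0012 × 111195 × 0.557389 = 74.4 m.
Distance = √(ΔE² + ΔN²) = √(74.4² + 300.2²) = 309.3 m.

309 m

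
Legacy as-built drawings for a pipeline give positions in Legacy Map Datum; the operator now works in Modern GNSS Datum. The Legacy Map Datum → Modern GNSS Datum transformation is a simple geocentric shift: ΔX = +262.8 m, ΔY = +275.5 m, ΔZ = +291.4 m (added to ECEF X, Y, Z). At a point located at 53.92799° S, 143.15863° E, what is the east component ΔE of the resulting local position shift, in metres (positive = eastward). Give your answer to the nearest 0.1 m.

ΔE = -378.1 m

At φ = -53.92799°, λ = 143.15863°: sin φ = -0.808278, cos φ = 0.588802, sin λ = 0.599602, cos λ = -0.800299.
ΔE = −sin λ·ΔX + cos λ·ΔY = −(0.599602)·(262.8) + (-0.800299)·(275.5) = -378.06 m.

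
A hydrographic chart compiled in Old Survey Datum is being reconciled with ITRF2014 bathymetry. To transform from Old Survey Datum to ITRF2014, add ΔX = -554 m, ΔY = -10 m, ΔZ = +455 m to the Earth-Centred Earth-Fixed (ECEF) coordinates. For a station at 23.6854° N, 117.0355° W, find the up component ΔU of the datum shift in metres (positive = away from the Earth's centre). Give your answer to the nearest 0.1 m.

ΔU = 421.5 m

At φ = 23.6854°, λ = -117.0355°: sin φ = 0.401714, cos φ = 0.915765, sin λ = -0.890725, cos λ = -0.454542.
ΔU = cos φ cos λ·ΔX + cos φ sin λ·ΔY + sin φ·ΔZ = (0.915765)(-0.454542)(-554) + (0.915765)(-0.890725)(-10) + (0.401714)(455) = 421.54 m.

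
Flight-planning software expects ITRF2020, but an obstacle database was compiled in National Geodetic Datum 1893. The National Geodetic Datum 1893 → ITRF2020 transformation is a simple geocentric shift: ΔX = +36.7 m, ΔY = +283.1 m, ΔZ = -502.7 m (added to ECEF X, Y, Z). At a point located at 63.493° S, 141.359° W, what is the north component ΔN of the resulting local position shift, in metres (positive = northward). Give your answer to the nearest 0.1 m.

ΔN = -408.2 m

At φ = -63.493°, λ = -141.359°: sin φ = -0.894880, cos φ = 0.446307, sin λ = -0.624439, cos λ = -0.781074.
ΔN = −sin φ cos λ·ΔX − sin φ sin λ·ΔY + cos φ·ΔZ = −(-0.894880)(-0.781074)(36.7) − (-0.894880)(-0.624439)(283.1) + (0.446307)(-502.7) = -408.21 m.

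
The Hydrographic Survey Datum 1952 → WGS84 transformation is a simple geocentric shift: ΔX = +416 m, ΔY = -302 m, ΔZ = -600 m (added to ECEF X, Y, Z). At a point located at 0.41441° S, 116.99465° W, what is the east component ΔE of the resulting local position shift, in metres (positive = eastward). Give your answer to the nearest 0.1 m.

ΔE = 507.8 m

The local east axis at (φ, λ) is (−sin λ, cos λ, 0), so ΔE = −sin(-116.99465°)·416 + cos(-116.99465°)·(-302) = 507.76 m.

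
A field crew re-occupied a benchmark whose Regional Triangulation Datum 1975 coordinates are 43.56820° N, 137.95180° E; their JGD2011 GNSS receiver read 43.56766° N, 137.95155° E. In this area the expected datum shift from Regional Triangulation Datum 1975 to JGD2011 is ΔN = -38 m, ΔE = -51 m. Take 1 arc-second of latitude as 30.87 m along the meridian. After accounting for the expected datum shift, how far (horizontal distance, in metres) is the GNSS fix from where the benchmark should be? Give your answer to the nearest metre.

38 m

Observed coordinate differences: Δφ = -0.00054°, Δλ = -0.00025°.
Converting to metres (1° lat = 111132 m, cos φ = 0.724554): observed ΔN = -60.0 m, observed ΔE = -20.1 m.
Subtracting the expected shift leaves a residual of -60.0 − (-38) = -22.0 m north and -20.1 − (-51) = 30.9 m east.
Residual distance = √((-22.0)² + 30.9²) = 37.9 m.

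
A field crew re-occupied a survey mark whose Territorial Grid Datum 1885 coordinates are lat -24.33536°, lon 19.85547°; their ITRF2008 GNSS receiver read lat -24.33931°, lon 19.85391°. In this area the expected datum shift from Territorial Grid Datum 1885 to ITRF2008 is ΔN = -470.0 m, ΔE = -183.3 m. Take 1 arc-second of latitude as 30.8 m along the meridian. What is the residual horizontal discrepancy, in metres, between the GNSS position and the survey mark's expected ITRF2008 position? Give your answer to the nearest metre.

Observed coordinate differences: Δφ = -0.00395°, Δλ = -0.00156°.
Converting to metres (1° lat = 110880 m, cos φ = 0.911149): observed ΔN = -438.0 m, observed ΔE = -157.6 m.
Subtracting the expected shift leaves a residual of -438.0 − (-470.0) = 32.0 m north and -157.6 − (-183.3) = 25.7 m east.
Residual distance = √(32.0² + 25.7²) = 41.1 m.

41 m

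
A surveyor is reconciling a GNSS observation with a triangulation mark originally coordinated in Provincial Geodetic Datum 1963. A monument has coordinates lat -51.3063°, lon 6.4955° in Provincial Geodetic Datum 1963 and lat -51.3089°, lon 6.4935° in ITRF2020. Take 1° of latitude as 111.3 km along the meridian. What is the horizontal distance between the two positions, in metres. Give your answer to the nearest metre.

321 m

Δφ = -51.3089° − -51.3063° = -0.0026°; Δλ = 6.4935° − 6.4955° = -0.0020°.
ΔN = Δφ × 111300 = -289.4 m; ΔE = Δλ × 111300 × cos(-51.3063°) = -0.0020 × 111300 × 0.625157 = -139.2 m.
Distance = √(ΔE² + ΔN²) = √((-139.2)² + (-289.4)²) = 321.1 m.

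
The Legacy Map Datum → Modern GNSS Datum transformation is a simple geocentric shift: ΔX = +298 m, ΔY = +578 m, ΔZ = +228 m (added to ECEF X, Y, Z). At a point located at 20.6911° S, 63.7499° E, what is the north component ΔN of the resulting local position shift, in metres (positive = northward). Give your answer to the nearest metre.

At φ = -20.6911°, λ = 63.7499°: sin φ = -0.353330, cos φ = 0.935499, sin λ = 0.896872, cos λ = 0.442290.
ΔN = −sin φ cos λ·ΔX − sin φ sin λ·ΔY + cos φ·ΔZ = −(-0.353330)(0.442290)(298) − (-0.353330)(0.896872)(578) + (0.935499)(228) = 443.03 m.

ΔN = 443 m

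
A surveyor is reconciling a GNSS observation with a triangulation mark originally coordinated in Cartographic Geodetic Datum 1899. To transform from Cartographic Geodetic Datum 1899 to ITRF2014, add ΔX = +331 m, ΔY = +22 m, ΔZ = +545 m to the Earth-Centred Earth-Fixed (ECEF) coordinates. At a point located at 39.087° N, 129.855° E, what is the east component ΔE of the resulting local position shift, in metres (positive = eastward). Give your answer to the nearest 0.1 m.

ΔE = -268.2 m

The local east axis at (φ, λ) is (−sin λ, cos λ, 0), so ΔE = −sin(129.855°)·331 + cos(129.855°)·22 = -268.20 m.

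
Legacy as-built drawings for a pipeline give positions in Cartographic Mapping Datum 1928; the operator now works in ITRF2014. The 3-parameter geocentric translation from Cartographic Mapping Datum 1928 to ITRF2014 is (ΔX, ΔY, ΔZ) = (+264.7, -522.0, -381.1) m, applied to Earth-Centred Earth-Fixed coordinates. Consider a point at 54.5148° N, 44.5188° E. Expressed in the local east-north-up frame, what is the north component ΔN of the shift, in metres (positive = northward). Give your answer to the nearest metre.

At φ = 54.5148°, λ = 44.5188°: sin φ = 0.814265, cos φ = 0.580493, sin λ = 0.701143, cos λ = 0.713020.
ΔN = −sin φ cos λ·ΔX − sin φ sin λ·ΔY + cos φ·ΔZ = −(0.814265)(0.713020)(264.7) − (0.814265)(0.701143)(-522.0) + (0.580493)(-381.1) = -76.89 m.

ΔN = -77 m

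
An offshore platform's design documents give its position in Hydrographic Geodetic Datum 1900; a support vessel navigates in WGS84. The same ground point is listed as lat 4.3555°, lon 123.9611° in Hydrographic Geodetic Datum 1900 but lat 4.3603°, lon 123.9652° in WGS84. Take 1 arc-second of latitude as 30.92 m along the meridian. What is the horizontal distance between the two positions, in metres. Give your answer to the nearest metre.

Δφ = 4.3603° − 4.3555° = +0.0048°; Δλ = 123.9652° − 123.9611° = +0.0041°.
1° of latitude = 3600 × 30.92 = 111312 m.
ΔN = Δφ × 111312 = 534.3 m; ΔE = Δλ × 111312 × cos(4.3555°) = +0.0041 × 111312 × 0.997112 = 455.1 m.
Distance = √(ΔE² + ΔN²) = √(455.1² + 534.3²) = 701.8 m.

702 m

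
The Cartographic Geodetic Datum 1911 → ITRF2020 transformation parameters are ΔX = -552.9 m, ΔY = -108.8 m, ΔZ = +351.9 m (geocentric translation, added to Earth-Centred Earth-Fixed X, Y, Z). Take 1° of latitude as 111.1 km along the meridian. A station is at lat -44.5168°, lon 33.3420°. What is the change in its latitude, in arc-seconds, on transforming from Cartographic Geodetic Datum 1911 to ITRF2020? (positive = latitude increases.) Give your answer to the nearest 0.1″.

sin φ = -0.701118, cos φ = 0.713045, sin λ = 0.549635, cos λ = 0.835405.
North component: ΔN = −sin φ cos λ·ΔX − sin φ sin λ·ΔY + cos φ·ΔZ = −(-0.701118)(0.835405)(-552.9) − (-0.701118)(0.549635)(-108.8) + (0.713045)(351.9) = -114.85 m.
1° of latitude spans 111100 m, so Δφ = -114.85 / 111100 × 3600 = -3.722″.

Δφ = -3.7″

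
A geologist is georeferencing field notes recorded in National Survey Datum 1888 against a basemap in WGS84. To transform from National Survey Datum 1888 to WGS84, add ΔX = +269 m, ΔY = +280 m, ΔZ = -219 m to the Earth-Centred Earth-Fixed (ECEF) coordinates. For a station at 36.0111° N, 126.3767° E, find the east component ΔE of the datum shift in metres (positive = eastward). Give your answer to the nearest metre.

The local east axis at (φ, λ) is (−sin λ, cos λ, 0), so ΔE = −sin(126.3767°)·269 + cos(126.3767°)·280 = -382.65 m.

ΔE = -383 m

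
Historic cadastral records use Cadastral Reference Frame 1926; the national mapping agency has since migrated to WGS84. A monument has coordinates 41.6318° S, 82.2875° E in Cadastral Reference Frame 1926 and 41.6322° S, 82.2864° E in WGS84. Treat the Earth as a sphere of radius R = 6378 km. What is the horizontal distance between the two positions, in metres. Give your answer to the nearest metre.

Δφ = -41.6322° − -41.6318° = -0.0004°; Δλ = 82.2864° − 82.2875° = -0.0011°.
1° along a meridian = πR/180 = 111317 m.
ΔN = Δφ × 111317 = -44.5 m; ΔE = Δλ × 111317 × cos(-41.6318°) = -0.0011 × 111317 × 0.747429 = -91.5 m.
Distance = √(ΔE² + ΔN²) = √((-91.5)² + (-44.5)²) = 101.8 m.

102 m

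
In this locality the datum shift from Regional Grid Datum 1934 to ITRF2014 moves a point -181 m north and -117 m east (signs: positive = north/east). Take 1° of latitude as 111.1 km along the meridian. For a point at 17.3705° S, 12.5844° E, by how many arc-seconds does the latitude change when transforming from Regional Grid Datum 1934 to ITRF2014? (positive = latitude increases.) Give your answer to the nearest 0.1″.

1° of latitude = 111.1 km, so Δφ = -181.0 / 111100 = -0.0016292° = -5.865″.

Δφ = -5.9″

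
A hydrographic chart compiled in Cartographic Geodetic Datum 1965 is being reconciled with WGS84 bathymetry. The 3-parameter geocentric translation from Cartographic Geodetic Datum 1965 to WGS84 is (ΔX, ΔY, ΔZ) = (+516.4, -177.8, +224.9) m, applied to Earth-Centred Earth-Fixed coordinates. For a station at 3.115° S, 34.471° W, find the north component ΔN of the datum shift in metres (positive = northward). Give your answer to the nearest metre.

ΔN = 253 m

At φ = -3.115°, λ = -34.471°: sin φ = -0.054340, cos φ = 0.998522, sin λ = -0.565989, cos λ = 0.824413.
ΔN = −sin φ cos λ·ΔX − sin φ sin λ·ΔY + cos φ·ΔZ = −(-0.054340)(0.824413)(516.4) − (-0.054340)(-0.565989)(-177.8) + (0.998522)(224.9) = 253.17 m.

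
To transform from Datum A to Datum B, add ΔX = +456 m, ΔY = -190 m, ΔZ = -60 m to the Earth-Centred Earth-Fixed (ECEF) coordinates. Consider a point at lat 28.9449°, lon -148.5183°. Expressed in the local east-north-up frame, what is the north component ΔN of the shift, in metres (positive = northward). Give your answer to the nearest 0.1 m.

At φ = 28.9449°, λ = -148.5183°: sin φ = 0.483968, cos φ = 0.875086, sin λ = -0.522226, cos λ = -0.852807.
ΔN = −sin φ cos λ·ΔX − sin φ sin λ·ΔY + cos φ·ΔZ = −(0.483968)(-0.852807)(456) − (0.483968)(-0.522226)(-190) + (0.875086)(-60) = 87.68 m.

ΔN = 87.7 m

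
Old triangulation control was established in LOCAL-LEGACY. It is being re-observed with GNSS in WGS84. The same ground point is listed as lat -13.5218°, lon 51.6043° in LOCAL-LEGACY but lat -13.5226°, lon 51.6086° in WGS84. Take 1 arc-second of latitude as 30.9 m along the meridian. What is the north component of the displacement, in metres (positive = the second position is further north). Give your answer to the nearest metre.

Δφ = -13.5226° − -13.5218° = -0.0008°; Δλ = 51.6086° − 51.6043° = +0.0043°.
1° of latitude = 3600 × 30.90 = 111240 m.
ΔN = Δφ × 111240 = -89.0 m; ΔE = Δλ × 111240 × cos(-13.5218°) = +0.0043 × 111240 × 0.972281 = 465.1 m.

ΔN = -89 m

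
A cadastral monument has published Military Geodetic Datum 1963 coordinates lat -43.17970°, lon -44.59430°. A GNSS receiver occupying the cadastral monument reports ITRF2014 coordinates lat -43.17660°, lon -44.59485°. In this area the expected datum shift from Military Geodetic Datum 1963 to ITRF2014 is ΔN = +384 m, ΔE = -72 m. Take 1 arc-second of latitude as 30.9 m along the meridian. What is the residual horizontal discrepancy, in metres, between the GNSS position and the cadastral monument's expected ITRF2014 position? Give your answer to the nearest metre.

48 m

Observed coordinate differences: Δφ = +0.00310°, Δλ = -0.00055°.
Converting to metres (1° lat = 111240 m, cos φ = 0.729211): observed ΔN = 344.8 m, observed ΔE = -44.6 m.
Subtracting the expected shift leaves a residual of 344.8 − (384) = -39.2 m north and -44.6 − (-72) = 27.4 m east.
Residual distance = √((-39.2)² + 27.4²) = 47.8 m.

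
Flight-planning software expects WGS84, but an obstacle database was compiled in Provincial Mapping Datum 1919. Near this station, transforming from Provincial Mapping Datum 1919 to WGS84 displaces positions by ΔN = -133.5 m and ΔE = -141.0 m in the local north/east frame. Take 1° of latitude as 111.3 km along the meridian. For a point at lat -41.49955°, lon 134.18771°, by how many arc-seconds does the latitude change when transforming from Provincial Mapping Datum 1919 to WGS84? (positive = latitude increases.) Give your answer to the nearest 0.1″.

Δφ = -4.3″

1° of latitude = 111.3 km, so Δφ = -133.5 / 111300 = -0.0011995° = -4.318″.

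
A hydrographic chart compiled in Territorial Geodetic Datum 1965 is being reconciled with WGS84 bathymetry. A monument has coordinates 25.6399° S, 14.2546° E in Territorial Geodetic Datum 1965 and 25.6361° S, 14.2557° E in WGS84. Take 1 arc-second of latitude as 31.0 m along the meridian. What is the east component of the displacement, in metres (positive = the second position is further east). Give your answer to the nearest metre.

Δφ = -25.6361° − -25.6399° = +0.0038°; Δλ = 14.2557° − 14.2546° = +0.0011°.
1° of latitude = 3600 × 31.00 = 111600 m.
ΔN = Δφ × 111600 = 424.1 m; ΔE = Δλ × 111600 × cos(-25.6399°) = +0.0011 × 111600 × 0.901531 = 110.7 m.

ΔE = 111 m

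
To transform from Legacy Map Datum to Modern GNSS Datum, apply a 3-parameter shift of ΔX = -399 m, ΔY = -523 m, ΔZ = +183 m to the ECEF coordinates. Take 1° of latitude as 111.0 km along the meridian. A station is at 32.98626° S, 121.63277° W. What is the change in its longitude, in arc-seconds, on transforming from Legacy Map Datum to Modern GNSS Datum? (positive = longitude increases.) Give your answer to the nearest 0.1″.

Δλ = -2.5″

sin φ = -0.544438, cos φ = 0.838801, sin λ = -0.851427, cos λ = -0.524473.
East component: ΔE = −sin λ·ΔX + cos λ·ΔY = −(-0.851427)(-399) + (-0.524473)(-523) = -65.42 m.
1° of latitude spans 111000 m; at latitude φ, 1° of longitude spans that × cos φ = 93106.9 m, so Δλ = -65.42 / 93106.9 × 3600 = -2.529″.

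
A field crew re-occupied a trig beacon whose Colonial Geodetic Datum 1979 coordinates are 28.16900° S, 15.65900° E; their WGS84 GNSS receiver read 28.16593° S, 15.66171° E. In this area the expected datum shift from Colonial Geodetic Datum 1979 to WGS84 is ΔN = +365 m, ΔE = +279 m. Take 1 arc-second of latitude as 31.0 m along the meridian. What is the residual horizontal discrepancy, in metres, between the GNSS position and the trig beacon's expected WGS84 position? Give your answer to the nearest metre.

26 m

Observed coordinate differences: Δφ = +0.00307°, Δλ = +0.00271°.
Converting to metres (1° lat = 111600 m, cos φ = 0.881559): observed ΔN = 342.6 m, observed ΔE = 266.6 m.
Subtracting the expected shift leaves a residual of 342.6 − (365) = -22.4 m north and 266.6 − (279) = -12.4 m east.
Residual distance = √((-22.4)² + (-12.4)²) = 25.6 m.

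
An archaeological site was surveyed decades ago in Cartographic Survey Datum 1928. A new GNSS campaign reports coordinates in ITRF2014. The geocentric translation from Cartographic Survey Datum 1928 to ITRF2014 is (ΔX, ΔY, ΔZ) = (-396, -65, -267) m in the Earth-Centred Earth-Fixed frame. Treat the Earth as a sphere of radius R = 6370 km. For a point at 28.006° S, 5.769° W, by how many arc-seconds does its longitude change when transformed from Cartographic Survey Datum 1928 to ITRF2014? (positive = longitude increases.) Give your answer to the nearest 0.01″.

sin φ = -0.469564, cos φ = 0.882898, sin λ = -0.100518, cos λ = 0.994935.
East component: ΔE = −sin λ·ΔX + cos λ·ΔY = −(-0.100518)(-396) + (0.994935)(-65) = -104.48 m.
1° of latitude spans πR/180 = 111177 m; at latitude φ, 1° of longitude spans that × cos φ = 98158.4 m, so Δλ = -104.48 / 98158.4 × 3600 = -3.832″.

Δλ = -3.83″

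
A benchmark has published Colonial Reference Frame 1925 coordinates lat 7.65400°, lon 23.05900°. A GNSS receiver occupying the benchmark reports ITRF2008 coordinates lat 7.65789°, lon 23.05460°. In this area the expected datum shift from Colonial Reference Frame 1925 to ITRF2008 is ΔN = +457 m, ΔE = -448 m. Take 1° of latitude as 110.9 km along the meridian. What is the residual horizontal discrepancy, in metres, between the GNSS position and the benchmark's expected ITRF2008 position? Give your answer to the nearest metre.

Observed coordinate differences: Δφ = +0.00389°, Δλ = -0.00440°.
Converting to metres (1° lat = 110900 m, cos φ = 0.991090): observed ΔN = 431.4 m, observed ΔE = -483.6 m.
Subtracting the expected shift leaves a residual of 431.4 − (457) = -25.6 m north and -483.6 − (-448) = -35.6 m east.
Residual distance = √((-25.6)² + (-35.6)²) = 43.9 m.

44 m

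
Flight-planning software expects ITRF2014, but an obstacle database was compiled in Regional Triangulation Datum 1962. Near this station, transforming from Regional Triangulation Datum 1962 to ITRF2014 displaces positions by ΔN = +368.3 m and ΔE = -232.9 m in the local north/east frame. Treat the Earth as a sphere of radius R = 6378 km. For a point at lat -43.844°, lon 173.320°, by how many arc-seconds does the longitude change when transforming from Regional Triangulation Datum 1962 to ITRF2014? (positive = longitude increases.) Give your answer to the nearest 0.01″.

At latitude -43.844°, cos φ = 0.721228.
One radian of longitude at latitude φ spans R cos φ, so Δλ = ΔE / (R cos φ) = -232.9 / (6378000 × 0.721228) = -5.0630e-05 rad = -10.443″.

Δλ = -10.44″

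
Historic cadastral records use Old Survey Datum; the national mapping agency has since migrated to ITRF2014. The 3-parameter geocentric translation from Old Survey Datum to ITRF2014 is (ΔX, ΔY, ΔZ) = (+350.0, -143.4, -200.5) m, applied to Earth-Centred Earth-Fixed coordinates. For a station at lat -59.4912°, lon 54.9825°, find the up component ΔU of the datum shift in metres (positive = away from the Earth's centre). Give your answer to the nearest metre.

The local up (radial) axis is (cos φ cos λ, cos φ sin λ, sin φ), giving ΔU = 101.960 − 59.621 + 172.741 = 215.08 m.

ΔU = 215 m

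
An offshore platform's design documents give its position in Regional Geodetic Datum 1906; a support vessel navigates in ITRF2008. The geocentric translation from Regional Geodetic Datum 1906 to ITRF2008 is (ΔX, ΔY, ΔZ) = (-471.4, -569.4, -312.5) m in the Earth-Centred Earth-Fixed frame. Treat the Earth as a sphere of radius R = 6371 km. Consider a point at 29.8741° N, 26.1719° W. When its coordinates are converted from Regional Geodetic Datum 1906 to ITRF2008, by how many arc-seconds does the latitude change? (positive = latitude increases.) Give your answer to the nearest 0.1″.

sin φ = 0.498096, cos φ = 0.867122, sin λ = -0.441066, cos λ = 0.897475.
North component: ΔN = −sin φ cos λ·ΔX − sin φ sin λ·ΔY + cos φ·ΔZ = −(0.498096)(0.897475)(-471.4) − (0.498096)(-0.441066)(-569.4) + (0.867122)(-312.5) = -185.34 m.
1° of latitude spans πR/180 = 111195 m, so Δφ = -185.34 / 111195 × 3600 = -6.000″.

Δφ = -6.0″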